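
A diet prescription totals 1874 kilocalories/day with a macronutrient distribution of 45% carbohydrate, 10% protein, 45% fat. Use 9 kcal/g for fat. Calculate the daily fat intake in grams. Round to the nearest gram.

94 g/day

Fat energy = 45% × 1874 = 843.3 kcal.
At 9 kcal/g: 843.3 ÷ 9 = 93.7 g.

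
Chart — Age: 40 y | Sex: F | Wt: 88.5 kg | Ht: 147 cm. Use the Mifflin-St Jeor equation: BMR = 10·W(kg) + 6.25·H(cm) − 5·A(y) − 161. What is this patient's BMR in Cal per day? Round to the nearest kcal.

1443 Cal per day

Mifflin-St Jeor (female): BMR = 10(88.5) + 6.25(147) − 5(40) − 161 = 885 + 918.75 − 200 − 161 = 1442.75 kcal/day.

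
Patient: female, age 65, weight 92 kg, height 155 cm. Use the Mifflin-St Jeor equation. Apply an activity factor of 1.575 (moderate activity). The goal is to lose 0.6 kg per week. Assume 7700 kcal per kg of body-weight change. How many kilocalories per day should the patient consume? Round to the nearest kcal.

Mifflin-St Jeor (female): BMR = 10(92) + 6.25(155) − 5(65) − 161 = 920 + 968.75 − 325 − 161 = 1402.75 kcal/day.
TEE = 1402.75 × 1.575 = 2209.3313 kcal/day.
Required daily deficit = 0.6 × 7700 ÷ 7 = 660 kcal/day.
Target intake = 2209.3313 − 660 = 1549.3313 kcal/day.

1549 kilocalories per day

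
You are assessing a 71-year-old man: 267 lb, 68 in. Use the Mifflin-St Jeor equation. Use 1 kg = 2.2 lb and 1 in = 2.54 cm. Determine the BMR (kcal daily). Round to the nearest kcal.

Convert to metric: weight = 267 ÷ 2.2 = 121.3636 kg; height = 68 × 2.54 = 172.72 cm.
Mifflin-St Jeor (male): BMR = 10(121.3636) + 6.25(172.72) − 5(71) + 5 = 1213.6364 + 1079.5 − 355 + 5 = 1943.1364 kcal/day.

1943 kcal daily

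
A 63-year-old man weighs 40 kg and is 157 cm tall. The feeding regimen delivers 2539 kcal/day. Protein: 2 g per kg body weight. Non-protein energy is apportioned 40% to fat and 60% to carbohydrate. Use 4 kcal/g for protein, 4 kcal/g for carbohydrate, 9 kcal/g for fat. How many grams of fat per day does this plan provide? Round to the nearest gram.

Protein = 2 × 40 = 80 g → 80 × 4 = 320 kcal.
Non-protein calories = 2539 − 320 = 2219 kcal.
Fat: 40% × 2219 = 887.6 kcal; carbohydrate: 1331.4 kcal.
Fat: 887.6 kcal ÷ 9 kcal/g = 98.6222 g.

99 g/day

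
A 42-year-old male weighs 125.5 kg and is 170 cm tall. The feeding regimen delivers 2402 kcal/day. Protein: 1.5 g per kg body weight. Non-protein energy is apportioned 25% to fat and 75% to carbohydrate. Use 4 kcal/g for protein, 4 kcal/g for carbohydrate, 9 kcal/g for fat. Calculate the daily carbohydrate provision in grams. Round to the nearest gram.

309 g/day

Protein = 1.5 × 125.5 = 188.25 g → 188.25 × 4 = 753 kcal.
Non-protein calories = 2402 − 753 = 1649 kcal.
Fat: 25% × 1649 = 412.25 kcal; carbohydrate: 1236.75 kcal.
Carbohydrate: 1236.75 kcal ÷ 4 kcal/g = 309.1875 g.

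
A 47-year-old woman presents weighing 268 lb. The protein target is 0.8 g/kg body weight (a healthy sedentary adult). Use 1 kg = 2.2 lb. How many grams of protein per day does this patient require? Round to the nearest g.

97 g/day

Weight in kg = 268 ÷ 2.2 = 121.8182 kg.
Protein = 0.8 g/kg × 121.8182 kg = 97.4545 g/day.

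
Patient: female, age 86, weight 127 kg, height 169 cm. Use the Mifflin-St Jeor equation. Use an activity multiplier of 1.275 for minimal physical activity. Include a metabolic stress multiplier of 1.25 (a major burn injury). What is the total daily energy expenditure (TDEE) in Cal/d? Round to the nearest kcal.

2766 Cal/d

Mifflin-St Jeor (female): BMR = 10(127) + 6.25(169) − 5(86) − 161 = 1270 + 1056.25 − 430 − 161 = 1735.25 kcal/day.
TEE = BMR × activity factor = 1735.25 × 1.275 = 2212.4438 kcal/day.
Apply stress factor: 2212.4438 × 1.25 = 2765.5547 kcal/day.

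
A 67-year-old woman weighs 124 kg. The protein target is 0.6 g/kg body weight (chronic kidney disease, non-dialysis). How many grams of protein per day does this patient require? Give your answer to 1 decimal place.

74.4 g/day

Protein = 0.6 g/kg × 124 kg = 74.4 g/day.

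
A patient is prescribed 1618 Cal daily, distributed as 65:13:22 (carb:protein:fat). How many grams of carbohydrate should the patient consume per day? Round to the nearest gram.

Carbohydrate energy = 65% × 1618 = 1051.7 kcal.
At 4 kcal/g: 1051.7 ÷ 4 = 262.925 g.

263 g/day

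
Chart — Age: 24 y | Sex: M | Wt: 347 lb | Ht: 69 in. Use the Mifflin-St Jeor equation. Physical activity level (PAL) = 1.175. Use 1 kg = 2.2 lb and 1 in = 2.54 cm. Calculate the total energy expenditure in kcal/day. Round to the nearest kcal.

3005 kcal/day

Convert to metric: weight = 347 ÷ 2.2 = 157.7273 kg; height = 69 × 2.54 = 175.26 cm.
Mifflin-St Jeor (male): BMR = 10(157.7273) + 6.25(175.26) − 5(24) + 5 = 1577.2727 + 1095.375 − 120 + 5 = 2557.6477 kcal/day.
TEE = BMR × activity factor = 2557.6477 × 1.175 = 3005.2361 kcal/day.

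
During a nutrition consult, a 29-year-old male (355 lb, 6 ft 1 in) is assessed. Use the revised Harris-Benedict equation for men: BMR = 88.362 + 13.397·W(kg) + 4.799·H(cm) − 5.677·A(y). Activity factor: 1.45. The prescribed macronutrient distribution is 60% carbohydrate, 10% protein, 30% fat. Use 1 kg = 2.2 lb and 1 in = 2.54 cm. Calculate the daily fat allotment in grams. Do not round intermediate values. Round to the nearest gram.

144 g/day

Convert to metric: weight = 355 ÷ 2.2 = 161.3636 kg; height = (6×12 + 1) × 2.54 = 73 × 2.54 = 185.42 cm.
Harris-Benedict: BMR = 88.362 + 13.397(161.3636) + 4.799(185.42) − 5.677(29) = 2975.3482 kcal/day.
TEE = 2975.3482 × 1.45 = 4314.2549 kcal/day.
Fat energy = 30% × 4314.2549 = 1294.2765 kcal.
Fat = 1294.2765 ÷ 9 kcal/g = 143.8085 g.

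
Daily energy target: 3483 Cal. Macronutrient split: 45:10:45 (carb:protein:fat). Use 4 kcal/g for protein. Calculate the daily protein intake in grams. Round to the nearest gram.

Protein energy = 10% × 3483 = 348.3 kcal.
At 4 kcal/g: 348.3 ÷ 4 = 87.075 g.

87 g/day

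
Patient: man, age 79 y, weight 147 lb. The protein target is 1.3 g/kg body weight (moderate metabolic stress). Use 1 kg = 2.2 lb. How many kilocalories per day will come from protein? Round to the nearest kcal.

Weight in kg = 147 ÷ 2.2 = 66.8182 kg.
Protein = 1.3 g/kg × 66.8182 kg = 86.8636 g/day.
Protein energy = 86.8636 g × 4 kcal/g = 347.4545 kcal/day.

347 kcal/day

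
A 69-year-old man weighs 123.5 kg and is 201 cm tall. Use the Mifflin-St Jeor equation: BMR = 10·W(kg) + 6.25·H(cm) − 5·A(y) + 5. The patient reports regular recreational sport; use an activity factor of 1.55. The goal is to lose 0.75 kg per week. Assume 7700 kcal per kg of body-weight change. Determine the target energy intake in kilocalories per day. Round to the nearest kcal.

2509 kilocalories per day

Mifflin-St Jeor (male): BMR = 10(123.5) + 6.25(201) − 5(69) + 5 = 1235 + 1256.25 − 345 + 5 = 2151.25 kcal/day.
TEE = 2151.25 × 1.55 = 3334.4375 kcal/day.
Required daily deficit = 0.75 × 7700 ÷ 7 = 825 kcal/day.
Target intake = 3334.4375 − 825 = 2509.4375 kcal/day.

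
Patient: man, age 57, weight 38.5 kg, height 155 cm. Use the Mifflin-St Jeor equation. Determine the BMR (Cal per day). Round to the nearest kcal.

1074 Cal per day

Mifflin-St Jeor (male): BMR = 10(38.5) + 6.25(155) − 5(57) + 5 = 385 + 968.75 − 285 + 5 = 1073.75 kcal/day.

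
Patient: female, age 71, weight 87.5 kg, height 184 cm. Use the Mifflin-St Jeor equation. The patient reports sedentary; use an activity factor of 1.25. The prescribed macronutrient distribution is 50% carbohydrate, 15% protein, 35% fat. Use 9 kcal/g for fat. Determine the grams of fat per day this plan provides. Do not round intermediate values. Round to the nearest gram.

Mifflin-St Jeor (female): BMR = 10(87.5) + 6.25(184) − 5(71) − 161 = 875 + 1150 − 355 − 161 = 1509 kcal/day.
TEE = 1509 × 1.25 = 1886.25 kcal/day.
Fat energy = 35% × 1886.25 = 660.1875 kcal.
Fat = 660.1875 ÷ 9 kcal/g = 73.3542 g.

73 g/day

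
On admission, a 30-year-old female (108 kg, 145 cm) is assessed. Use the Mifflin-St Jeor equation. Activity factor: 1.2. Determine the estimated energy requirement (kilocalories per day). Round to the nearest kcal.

2010 kilocalories per day

Mifflin-St Jeor (female): BMR = 10(108) + 6.25(145) − 5(30) − 161 = 1080 + 906.25 − 150 − 161 = 1675.25 kcal/day.
TEE = BMR × activity factor = 1675.25 × 1.2 = 2010.3 kcal/day.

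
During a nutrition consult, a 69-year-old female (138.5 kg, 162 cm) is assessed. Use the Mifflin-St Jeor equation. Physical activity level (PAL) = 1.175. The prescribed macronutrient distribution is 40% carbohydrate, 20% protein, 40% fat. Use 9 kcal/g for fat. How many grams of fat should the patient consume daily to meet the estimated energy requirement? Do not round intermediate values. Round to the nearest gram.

Mifflin-St Jeor (female): BMR = 10(138.5) + 6.25(162) − 5(69) − 161 = 1385 + 1012.5 − 345 − 161 = 1891.5 kcal/day.
TEE = 1891.5 × 1.175 = 2222.5125 kcal/day.
Fat energy = 40% × 2222.5125 = 889.005 kcal.
Fat = 889.005 ÷ 9 kcal/g = 98.7783 g.

99 g/day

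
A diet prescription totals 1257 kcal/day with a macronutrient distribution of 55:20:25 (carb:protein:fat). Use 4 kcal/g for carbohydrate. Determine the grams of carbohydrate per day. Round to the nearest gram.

173 g/day

Carbohydrate energy = 55% × 1257 = 691.35 kcal.
At 4 kcal/g: 691.35 ÷ 4 = 172.8375 g.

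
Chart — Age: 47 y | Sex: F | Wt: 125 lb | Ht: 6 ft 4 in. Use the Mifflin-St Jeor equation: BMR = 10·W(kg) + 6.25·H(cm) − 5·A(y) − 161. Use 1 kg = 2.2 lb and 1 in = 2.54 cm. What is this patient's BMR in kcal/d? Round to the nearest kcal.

1379 kcal/d

Convert to metric: weight = 125 ÷ 2.2 = 56.8182 kg; height = (6×12 + 4) × 2.54 = 76 × 2.54 = 193.04 cm.
Mifflin-St Jeor (female): BMR = 10(56.8182) + 6.25(193.04) − 5(47) − 161 = 568.1818 + 1206.5 − 235 − 161 = 1378.6818 kcal/day.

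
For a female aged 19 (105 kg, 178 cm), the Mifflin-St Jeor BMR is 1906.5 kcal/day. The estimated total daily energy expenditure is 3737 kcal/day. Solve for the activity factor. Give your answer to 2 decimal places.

1.96

Activity factor = TEE ÷ BMR = 3737 ÷ 1906.5 = 1.96.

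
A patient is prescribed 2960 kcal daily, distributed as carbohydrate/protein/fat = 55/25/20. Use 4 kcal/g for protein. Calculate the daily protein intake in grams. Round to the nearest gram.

Protein energy = 25% × 2960 = 740 kcal.
At 4 kcal/g: 740 ÷ 4 = 185 g.

185 g/day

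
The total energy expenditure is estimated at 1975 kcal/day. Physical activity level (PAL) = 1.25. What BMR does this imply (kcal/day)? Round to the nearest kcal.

BMR = TEE ÷ activity factor = 1975 ÷ 1.25 = 1580 kcal/day.

1580 kcal/day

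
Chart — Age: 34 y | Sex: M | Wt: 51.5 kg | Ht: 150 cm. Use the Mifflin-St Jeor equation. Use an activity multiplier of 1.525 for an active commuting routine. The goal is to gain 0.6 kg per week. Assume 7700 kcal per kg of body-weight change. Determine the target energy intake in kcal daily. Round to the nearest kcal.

2623 kcal daily

Mifflin-St Jeor (male): BMR = 10(51.5) + 6.25(150) − 5(34) + 5 = 515 + 937.5 − 170 + 5 = 1287.5 kcal/day.
TEE = 1287.5 × 1.525 = 1963.4375 kcal/day.
Required daily surplus = 0.6 × 7700 ÷ 7 = 660 kcal/day.
Target intake = 1963.4375 + 660 = 2623.4375 kcal/day.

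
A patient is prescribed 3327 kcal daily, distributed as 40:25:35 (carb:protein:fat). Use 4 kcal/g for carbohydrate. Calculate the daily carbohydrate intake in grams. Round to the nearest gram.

Carbohydrate energy = 40% × 3327 = 1330.8 kcal.
At 4 kcal/g: 1330.8 ÷ 4 = 332.7 g.

333 g/day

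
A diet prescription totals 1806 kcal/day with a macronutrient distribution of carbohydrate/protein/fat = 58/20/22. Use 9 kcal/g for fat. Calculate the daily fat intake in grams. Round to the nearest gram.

44 g/day

Fat energy = 22% × 1806 = 397.32 kcal.
At 9 kcal/g: 397.32 ÷ 9 = 44.1467 g.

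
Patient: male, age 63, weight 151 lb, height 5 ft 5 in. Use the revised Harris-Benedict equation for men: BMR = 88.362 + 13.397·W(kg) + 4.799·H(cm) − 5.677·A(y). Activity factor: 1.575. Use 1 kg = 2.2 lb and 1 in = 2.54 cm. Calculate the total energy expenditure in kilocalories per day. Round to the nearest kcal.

Convert to metric: weight = 151 ÷ 2.2 = 68.6364 kg; height = (5×12 + 5) × 2.54 = 65 × 2.54 = 165.1 cm.
Harris-Benedict: BMR = 88.362 + 13.397(68.6364) + 4.799(165.1) − 5.677(63) = 1442.5473 kcal/day.
TEE = BMR × activity factor = 1442.5473 × 1.575 = 2272.0119 kcal/day.

2272 kilocalories per day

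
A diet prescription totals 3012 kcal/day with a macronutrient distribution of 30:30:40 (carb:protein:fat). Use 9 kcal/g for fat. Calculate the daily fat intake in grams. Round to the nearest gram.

134 g/day

Fat energy = 40% × 3012 = 1204.8 kcal.
At 9 kcal/g: 1204.8 ÷ 9 = 133.8667 g.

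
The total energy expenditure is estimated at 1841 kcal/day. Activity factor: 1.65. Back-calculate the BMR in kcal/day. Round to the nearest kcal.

1116 kcal/day

BMR = TEE ÷ activity factor = 1841 ÷ 1.65 = 1115.7576 kcal/day.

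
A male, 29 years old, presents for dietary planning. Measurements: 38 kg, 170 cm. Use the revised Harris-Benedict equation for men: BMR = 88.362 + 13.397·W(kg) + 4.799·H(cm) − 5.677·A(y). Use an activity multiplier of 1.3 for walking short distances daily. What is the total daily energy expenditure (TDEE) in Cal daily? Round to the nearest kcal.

1623 Cal daily

Harris-Benedict: BMR = 88.362 + 13.397(38) + 4.799(170) − 5.677(29) = 1248.645 kcal/day.
TEE = BMR × activity factor = 1248.645 × 1.3 = 1623.2385 kcal/day.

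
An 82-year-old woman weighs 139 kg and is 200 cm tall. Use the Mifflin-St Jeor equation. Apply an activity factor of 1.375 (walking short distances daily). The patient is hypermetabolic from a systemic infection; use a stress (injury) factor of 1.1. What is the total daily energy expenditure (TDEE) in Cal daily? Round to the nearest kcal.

Mifflin-St Jeor (female): BMR = 10(139) + 6.25(200) − 5(82) − 161 = 1390 + 1250 − 410 − 161 = 2069 kcal/day.
TEE = BMR × activity factor = 2069 × 1.375 = 2844.875 kcal/day.
Apply stress factor: 2844.875 × 1.1 = 3129.3625 kcal/day.

3129 Cal daily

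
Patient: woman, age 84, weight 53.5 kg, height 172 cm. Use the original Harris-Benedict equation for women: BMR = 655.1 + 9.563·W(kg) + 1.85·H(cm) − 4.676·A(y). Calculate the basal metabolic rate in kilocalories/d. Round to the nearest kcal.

1092 kilocalories/d

Harris-Benedict: BMR = 655.1 + 9.563(53.5) + 1.85(172) − 4.676(84) = 1092.1365 kcal/day.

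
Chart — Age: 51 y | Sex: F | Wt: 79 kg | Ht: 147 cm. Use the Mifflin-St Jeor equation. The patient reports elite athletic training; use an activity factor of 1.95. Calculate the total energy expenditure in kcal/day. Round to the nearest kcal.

Mifflin-St Jeor (female): BMR = 10(79) + 6.25(147) − 5(51) − 161 = 790 + 918.75 − 255 − 161 = 1292.75 kcal/day.
TEE = BMR × activity factor = 1292.75 × 1.95 = 2520.8625 kcal/day.

2521 kcal/day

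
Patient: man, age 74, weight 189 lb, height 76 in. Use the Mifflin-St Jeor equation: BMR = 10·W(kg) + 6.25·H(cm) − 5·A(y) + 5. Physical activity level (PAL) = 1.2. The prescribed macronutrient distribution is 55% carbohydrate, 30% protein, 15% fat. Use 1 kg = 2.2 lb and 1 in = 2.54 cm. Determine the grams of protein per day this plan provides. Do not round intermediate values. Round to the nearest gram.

Convert to metric: weight = 189 ÷ 2.2 = 85.9091 kg; height = 76 × 2.54 = 193.04 cm.
Mifflin-St Jeor (male): BMR = 10(85.9091) + 6.25(193.04) − 5(74) + 5 = 859.0909 + 1206.5 − 370 + 5 = 1700.5909 kcal/day.
TEE = 1700.5909 × 1.2 = 2040.7091 kcal/day.
Protein energy = 30% × 2040.7091 = 612.2127 kcal.
Protein = 612.2127 ÷ 4 kcal/g = 153.0532 g.

153 g/day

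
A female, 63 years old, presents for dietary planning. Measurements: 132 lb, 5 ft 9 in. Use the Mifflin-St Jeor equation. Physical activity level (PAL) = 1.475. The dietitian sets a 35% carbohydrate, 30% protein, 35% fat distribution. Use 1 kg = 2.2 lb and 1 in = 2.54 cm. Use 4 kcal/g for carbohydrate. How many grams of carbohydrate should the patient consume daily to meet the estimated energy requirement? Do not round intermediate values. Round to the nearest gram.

Convert to metric: weight = 132 ÷ 2.2 = 60 kg; height = (5×12 + 9) × 2.54 = 69 × 2.54 = 175.26 cm.
Mifflin-St Jeor (female): BMR = 10(60) + 6.25(175.26) − 5(63) − 161 = 600 + 1095.375 − 315 − 161 = 1219.375 kcal/day.
TEE = 1219.375 × 1.475 = 1798.5781 kcal/day.
Carbohydrate energy = 35% × 1798.5781 = 629.5023 kcal.
Carbohydrate = 629.5023 ÷ 4 kcal/g = 157.3756 g.

157 g/day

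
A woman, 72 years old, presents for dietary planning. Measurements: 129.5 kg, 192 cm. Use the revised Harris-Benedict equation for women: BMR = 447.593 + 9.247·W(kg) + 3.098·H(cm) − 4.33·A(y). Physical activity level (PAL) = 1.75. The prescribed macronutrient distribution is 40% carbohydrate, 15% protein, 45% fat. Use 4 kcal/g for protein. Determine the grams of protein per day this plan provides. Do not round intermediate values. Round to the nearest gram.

Harris-Benedict: BMR = 447.593 + 9.247(129.5) + 3.098(192) − 4.33(72) = 1928.1355 kcal/day.
TEE = 1928.1355 × 1.75 = 3374.2371 kcal/day.
Protein energy = 15% × 3374.2371 = 506.1356 kcal.
Protein = 506.1356 ÷ 4 kcal/g = 126.5339 g.

127 g/day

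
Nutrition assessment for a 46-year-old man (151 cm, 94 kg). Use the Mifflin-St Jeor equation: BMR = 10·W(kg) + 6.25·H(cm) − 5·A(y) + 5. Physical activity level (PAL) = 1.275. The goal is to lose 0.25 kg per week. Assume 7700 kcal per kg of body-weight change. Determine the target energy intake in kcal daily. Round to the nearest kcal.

1840 kcal daily

Mifflin-St Jeor (male): BMR = 10(94) + 6.25(151) − 5(46) + 5 = 940 + 943.75 − 230 + 5 = 1658.75 kcal/day.
TEE = 1658.75 × 1.275 = 2114.9063 kcal/day.
Required daily deficit = 0.25 × 7700 ÷ 7 = 275 kcal/day.
Target intake = 2114.9063 − 275 = 1839.9063 kcal/day.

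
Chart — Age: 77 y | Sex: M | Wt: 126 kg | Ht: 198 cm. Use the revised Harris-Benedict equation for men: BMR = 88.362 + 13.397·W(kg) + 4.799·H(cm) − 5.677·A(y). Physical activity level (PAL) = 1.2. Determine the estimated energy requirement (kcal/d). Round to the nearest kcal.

Harris-Benedict: BMR = 88.362 + 13.397(126) + 4.799(198) − 5.677(77) = 2289.457 kcal/day.
TEE = BMR × activity factor = 2289.457 × 1.2 = 2747.3484 kcal/day.

2747 kcal/d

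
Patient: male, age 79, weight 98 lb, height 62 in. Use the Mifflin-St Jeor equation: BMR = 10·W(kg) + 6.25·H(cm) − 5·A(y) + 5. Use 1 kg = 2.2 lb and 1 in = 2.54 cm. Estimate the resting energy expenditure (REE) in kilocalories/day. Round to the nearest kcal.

1040 kilocalories/day

Convert to metric: weight = 98 ÷ 2.2 = 44.5455 kg; height = 62 × 2.54 = 157.48 cm.
Mifflin-St Jeor (male): BMR = 10(44.5455) + 6.25(157.48) − 5(79) + 5 = 445.4545 + 984.25 − 395 + 5 = 1039.7045 kcal/day.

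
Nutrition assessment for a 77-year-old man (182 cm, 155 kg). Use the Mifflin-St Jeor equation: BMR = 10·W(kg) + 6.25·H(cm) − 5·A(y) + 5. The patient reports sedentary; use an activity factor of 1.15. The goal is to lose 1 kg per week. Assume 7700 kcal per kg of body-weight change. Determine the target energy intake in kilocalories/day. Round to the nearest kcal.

1554 kilocalories/day

Mifflin-St Jeor (male): BMR = 10(155) + 6.25(182) − 5(77) + 5 = 1550 + 1137.5 − 385 + 5 = 2307.5 kcal/day.
TEE = 2307.5 × 1.15 = 2653.625 kcal/day.
Required daily deficit = 1 × 7700 ÷ 7 = 1100 kcal/day.
Target intake = 2653.625 − 1100 = 1553.625 kcal/day.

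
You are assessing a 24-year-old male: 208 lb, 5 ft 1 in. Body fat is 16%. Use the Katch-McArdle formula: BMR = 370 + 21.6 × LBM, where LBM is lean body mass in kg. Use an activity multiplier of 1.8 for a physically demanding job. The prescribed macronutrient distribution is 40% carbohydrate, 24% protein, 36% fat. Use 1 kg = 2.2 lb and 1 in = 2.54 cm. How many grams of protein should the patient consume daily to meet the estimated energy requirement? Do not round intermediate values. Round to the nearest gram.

Convert to metric: weight = 208 ÷ 2.2 = 94.5455 kg; height = (5×12 + 1) × 2.54 = 61 × 2.54 = 154.94 cm.
LBM = 94.5455 × (1 − 0.16) = 79.4182 kg. Katch-McArdle: BMR = 370 + 21.6 × 79.4182 = 2085.4327 kcal/day.
TEE = 2085.4327 × 1.8 = 3753.7789 kcal/day.
Protein energy = 24% × 3753.7789 = 900.9069 kcal.
Protein = 900.9069 ÷ 4 kcal/g = 225.2267 g.

225 g/day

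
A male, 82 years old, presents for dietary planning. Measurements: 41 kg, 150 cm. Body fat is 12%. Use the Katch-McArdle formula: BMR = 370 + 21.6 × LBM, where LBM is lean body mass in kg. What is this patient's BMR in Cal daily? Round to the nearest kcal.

LBM = 41 × (1 − 0.12) = 36.08 kg. Katch-McArdle: BMR = 370 + 21.6 × 36.08 = 1149.328 kcal/day.

1149 Cal daily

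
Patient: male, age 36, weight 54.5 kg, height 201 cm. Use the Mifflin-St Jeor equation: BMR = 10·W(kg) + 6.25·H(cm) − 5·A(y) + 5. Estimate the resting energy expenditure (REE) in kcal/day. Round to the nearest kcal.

1626 kcal/day

Mifflin-St Jeor (male): BMR = 10(54.5) + 6.25(201) − 5(36) + 5 = 545 + 1256.25 − 180 + 5 = 1626.25 kcal/day.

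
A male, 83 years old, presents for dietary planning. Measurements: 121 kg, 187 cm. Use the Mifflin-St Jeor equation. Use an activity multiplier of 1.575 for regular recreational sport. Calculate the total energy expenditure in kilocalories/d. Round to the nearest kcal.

Mifflin-St Jeor (male): BMR = 10(121) + 6.25(187) − 5(83) + 5 = 1210 + 1168.75 − 415 + 5 = 1968.75 kcal/day.
TEE = BMR × activity factor = 1968.75 × 1.575 = 3100.7813 kcal/day.

3101 kilocalories/d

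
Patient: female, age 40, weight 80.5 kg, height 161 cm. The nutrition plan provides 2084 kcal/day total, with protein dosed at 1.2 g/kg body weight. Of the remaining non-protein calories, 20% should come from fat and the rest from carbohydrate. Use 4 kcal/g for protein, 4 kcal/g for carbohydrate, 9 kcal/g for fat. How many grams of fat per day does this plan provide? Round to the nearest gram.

38 g/day

Protein = 1.2 × 80.5 = 96.6 g → 96.6 × 4 = 386.4 kcal.
Non-protein calories = 2084 − 386.4 = 1697.6 kcal.
Fat: 20% × 1697.6 = 339.52 kcal; carbohydrate: 1358.08 kcal.
Fat: 339.52 kcal ÷ 9 kcal/g = 37.7244 g.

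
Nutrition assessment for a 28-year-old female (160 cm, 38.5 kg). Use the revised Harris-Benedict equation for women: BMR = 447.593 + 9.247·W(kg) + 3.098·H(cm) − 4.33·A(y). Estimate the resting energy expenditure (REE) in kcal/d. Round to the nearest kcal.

Harris-Benedict: BMR = 447.593 + 9.247(38.5) + 3.098(160) − 4.33(28) = 1178.0425 kcal/day.

1178 kcal/d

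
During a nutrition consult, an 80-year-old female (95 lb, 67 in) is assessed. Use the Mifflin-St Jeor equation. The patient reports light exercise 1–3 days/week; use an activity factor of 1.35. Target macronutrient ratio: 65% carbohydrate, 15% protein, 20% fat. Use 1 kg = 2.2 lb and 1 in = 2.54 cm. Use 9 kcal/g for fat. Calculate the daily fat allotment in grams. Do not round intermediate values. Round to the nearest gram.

Convert to metric: weight = 95 ÷ 2.2 = 43.1818 kg; height = 67 × 2.54 = 170.18 cm.
Mifflin-St Jeor (female): BMR = 10(43.1818) + 6.25(170.18) − 5(80) − 161 = 431.8182 + 1063.625 − 400 − 161 = 934.4432 kcal/day.
TEE = 934.4432 × 1.35 = 1261.4983 kcal/day.
Fat energy = 20% × 1261.4983 = 252.2997 kcal.
Fat = 252.2997 ÷ 9 kcal/g = 28.0333 g.

28 g/day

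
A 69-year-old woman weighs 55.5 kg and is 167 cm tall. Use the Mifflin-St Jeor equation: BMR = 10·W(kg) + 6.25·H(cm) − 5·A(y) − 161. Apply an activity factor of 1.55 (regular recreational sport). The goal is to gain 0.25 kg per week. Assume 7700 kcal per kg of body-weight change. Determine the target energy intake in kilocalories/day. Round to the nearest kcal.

Mifflin-St Jeor (female): BMR = 10(55.5) + 6.25(167) − 5(69) − 161 = 555 + 1043.75 − 345 − 161 = 1092.75 kcal/day.
TEE = 1092.75 × 1.55 = 1693.7625 kcal/day.
Required daily surplus = 0.25 × 7700 ÷ 7 = 275 kcal/day.
Target intake = 1693.7625 + 275 = 1968.7625 kcal/day.

1969 kilocalories/day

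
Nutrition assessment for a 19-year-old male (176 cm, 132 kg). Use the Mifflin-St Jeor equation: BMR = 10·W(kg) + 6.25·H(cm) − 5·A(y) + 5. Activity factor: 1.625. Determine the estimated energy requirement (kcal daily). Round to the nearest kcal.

3786 kcal daily

Mifflin-St Jeor (male): BMR = 10(132) + 6.25(176) − 5(19) + 5 = 1320 + 1100 − 95 + 5 = 2330 kcal/day.
TEE = BMR × activity factor = 2330 × 1.625 = 3786.25 kcal/day.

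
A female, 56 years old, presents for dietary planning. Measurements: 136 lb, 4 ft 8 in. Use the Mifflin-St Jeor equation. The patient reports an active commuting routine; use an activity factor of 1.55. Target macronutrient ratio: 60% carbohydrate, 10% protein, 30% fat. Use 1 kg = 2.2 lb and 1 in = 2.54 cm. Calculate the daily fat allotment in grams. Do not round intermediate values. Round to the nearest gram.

55 g/day

Convert to metric: weight = 136 ÷ 2.2 = 61.8182 kg; height = (4×12 + 8) × 2.54 = 56 × 2.54 = 142.24 cm.
Mifflin-St Jeor (female): BMR = 10(61.8182) + 6.25(142.24) − 5(56) − 161 = 618.1818 + 889 − 280 − 161 = 1066.1818 kcal/day.
TEE = 1066.1818 × 1.55 = 1652.5818 kcal/day.
Fat energy = 30% × 1652.5818 = 495.7745 kcal.
Fat = 495.7745 ÷ 9 kcal/g = 55.0861 g.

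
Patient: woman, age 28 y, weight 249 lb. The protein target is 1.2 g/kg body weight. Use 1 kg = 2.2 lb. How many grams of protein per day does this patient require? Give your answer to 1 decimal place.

Weight in kg = 249 ÷ 2.2 = 113.1818 kg.
Protein = 1.2 g/kg × 113.1818 kg = 135.8182 g/day.

135.8 g/day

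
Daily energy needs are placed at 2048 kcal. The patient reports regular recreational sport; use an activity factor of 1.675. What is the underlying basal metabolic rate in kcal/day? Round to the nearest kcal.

1223 kcal/day

BMR = TEE ÷ activity factor = 2048 ÷ 1.675 = 1222.6866 kcal/day.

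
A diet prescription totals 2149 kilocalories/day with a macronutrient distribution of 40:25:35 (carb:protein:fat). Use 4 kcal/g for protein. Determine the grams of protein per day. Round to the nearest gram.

134 g/day

Protein energy = 25% × 2149 = 537.25 kcal.
At 4 kcal/g: 537.25 ÷ 4 = 134.3125 g.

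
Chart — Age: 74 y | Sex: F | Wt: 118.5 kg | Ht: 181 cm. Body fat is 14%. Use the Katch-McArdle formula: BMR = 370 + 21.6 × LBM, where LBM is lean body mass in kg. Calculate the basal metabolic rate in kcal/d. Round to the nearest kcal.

LBM = 118.5 × (1 − 0.14) = 101.91 kg. Katch-McArdle: BMR = 370 + 21.6 × 101.91 = 2571.256 kcal/day.

2571 kcal/d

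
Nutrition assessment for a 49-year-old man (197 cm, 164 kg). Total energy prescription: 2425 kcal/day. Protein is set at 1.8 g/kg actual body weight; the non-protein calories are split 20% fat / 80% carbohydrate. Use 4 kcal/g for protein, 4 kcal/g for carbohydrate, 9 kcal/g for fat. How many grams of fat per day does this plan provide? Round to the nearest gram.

28 g/day

Protein = 1.8 × 164 = 295.2 g → 295.2 × 4 = 1180.8 kcal.
Non-protein calories = 2425 − 1180.8 = 1244.2 kcal.
Fat: 20% × 1244.2 = 248.84 kcal; carbohydrate: 995.36 kcal.
Fat: 248.84 kcal ÷ 9 kcal/g = 27.6489 g.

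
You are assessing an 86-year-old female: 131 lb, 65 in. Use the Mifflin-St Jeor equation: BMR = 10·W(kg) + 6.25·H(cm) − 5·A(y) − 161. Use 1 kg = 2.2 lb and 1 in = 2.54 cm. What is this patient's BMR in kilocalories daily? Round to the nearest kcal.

Convert to metric: weight = 131 ÷ 2.2 = 59.5455 kg; height = 65 × 2.54 = 165.1 cm.
Mifflin-St Jeor (female): BMR = 10(59.5455) + 6.25(165.1) − 5(86) − 161 = 595.4545 + 1031.875 − 430 − 161 = 1036.3295 kcal/day.

1036 kilocalories daily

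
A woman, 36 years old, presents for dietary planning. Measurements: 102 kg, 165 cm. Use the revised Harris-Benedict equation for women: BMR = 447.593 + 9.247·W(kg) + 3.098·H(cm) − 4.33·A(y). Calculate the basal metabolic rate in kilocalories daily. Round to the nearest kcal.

Harris-Benedict: BMR = 447.593 + 9.247(102) + 3.098(165) − 4.33(36) = 1746.077 kcal/day.

1746 kilocalories daily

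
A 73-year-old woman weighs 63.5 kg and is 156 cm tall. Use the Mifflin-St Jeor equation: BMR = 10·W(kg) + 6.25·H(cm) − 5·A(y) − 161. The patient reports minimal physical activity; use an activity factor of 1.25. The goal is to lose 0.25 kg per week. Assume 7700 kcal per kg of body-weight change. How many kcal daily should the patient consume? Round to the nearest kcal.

Mifflin-St Jeor (female): BMR = 10(63.5) + 6.25(156) − 5(73) − 161 = 635 + 975 − 365 − 161 = 1084 kcal/day.
TEE = 1084 × 1.25 = 1355 kcal/day.
Required daily deficit = 0.25 × 7700 ÷ 7 = 275 kcal/day.
Target intake = 1355 − 275 = 1080 kcal/day.

1080 kcal daily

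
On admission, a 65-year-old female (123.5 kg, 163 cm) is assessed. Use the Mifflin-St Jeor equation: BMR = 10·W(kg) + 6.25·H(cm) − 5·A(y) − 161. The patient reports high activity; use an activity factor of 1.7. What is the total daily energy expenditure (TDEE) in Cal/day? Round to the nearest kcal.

Mifflin-St Jeor (female): BMR = 10(123.5) + 6.25(163) − 5(65) − 161 = 1235 + 1018.75 − 325 − 161 = 1767.75 kcal/day.
TEE = BMR × activity factor = 1767.75 × 1.7 = 3005.175 kcal/day.

3005 Cal/day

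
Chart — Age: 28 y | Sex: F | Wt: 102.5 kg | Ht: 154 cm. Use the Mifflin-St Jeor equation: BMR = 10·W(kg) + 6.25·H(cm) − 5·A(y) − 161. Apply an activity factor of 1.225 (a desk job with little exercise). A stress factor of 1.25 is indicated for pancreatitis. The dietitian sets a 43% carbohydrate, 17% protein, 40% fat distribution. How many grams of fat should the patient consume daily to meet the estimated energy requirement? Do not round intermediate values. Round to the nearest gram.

115 g/day

Mifflin-St Jeor (female): BMR = 10(102.5) + 6.25(154) − 5(28) − 161 = 1025 + 962.5 − 140 − 161 = 1686.5 kcal/day.
TEE = 1686.5 × 1.225 = 2065.9625 kcal/day.
With stress factor 1.25: 2065.9625 × 1.25 = 2582.4531 kcal/day.
Fat energy = 40% × 2582.4531 = 1032.9813 kcal.
Fat = 1032.9813 ÷ 9 kcal/g = 114.7757 g.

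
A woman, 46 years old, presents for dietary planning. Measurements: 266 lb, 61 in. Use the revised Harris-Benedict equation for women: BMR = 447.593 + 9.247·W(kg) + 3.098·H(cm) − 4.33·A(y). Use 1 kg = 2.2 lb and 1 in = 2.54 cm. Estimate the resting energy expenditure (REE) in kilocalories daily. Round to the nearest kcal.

1846 kilocalories daily

Convert to metric: weight = 266 ÷ 2.2 = 120.9091 kg; height = 61 × 2.54 = 154.94 cm.
Harris-Benedict: BMR = 447.593 + 9.247(120.9091) + 3.098(154.94) − 4.33(46) = 1846.4635 kcal/day.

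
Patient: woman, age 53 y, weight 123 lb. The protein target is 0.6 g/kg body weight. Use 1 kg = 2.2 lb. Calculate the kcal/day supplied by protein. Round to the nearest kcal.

134 kcal/day

Weight in kg = 123 ÷ 2.2 = 55.9091 kg.
Protein = 0.6 g/kg × 55.9091 kg = 33.5455 g/day.
Protein energy = 33.5455 g × 4 kcal/g = 134.1818 kcal/day.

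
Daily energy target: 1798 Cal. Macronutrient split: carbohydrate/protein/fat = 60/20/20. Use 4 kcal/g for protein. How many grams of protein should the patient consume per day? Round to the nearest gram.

90 g/day

Protein energy = 20% × 1798 = 359.6 kcal.
At 4 kcal/g: 359.6 ÷ 4 = 89.9 g.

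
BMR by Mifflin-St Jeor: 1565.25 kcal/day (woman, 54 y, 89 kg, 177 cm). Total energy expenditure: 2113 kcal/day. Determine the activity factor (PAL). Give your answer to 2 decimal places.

1.35

Activity factor = TEE ÷ BMR = 2113 ÷ 1565.25 = 1.35.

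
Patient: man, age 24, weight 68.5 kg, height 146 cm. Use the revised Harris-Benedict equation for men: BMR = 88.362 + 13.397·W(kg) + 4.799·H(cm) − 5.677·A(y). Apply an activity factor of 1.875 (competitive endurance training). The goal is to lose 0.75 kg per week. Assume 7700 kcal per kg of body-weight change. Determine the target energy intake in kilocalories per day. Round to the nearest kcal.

Harris-Benedict: BMR = 88.362 + 13.397(68.5) + 4.799(146) − 5.677(24) = 1570.4625 kcal/day.
TEE = 1570.4625 × 1.875 = 2944.6172 kcal/day.
Required daily deficit = 0.75 × 7700 ÷ 7 = 825 kcal/day.
Target intake = 2944.6172 − 825 = 2119.6172 kcal/day.

2120 kilocalories per day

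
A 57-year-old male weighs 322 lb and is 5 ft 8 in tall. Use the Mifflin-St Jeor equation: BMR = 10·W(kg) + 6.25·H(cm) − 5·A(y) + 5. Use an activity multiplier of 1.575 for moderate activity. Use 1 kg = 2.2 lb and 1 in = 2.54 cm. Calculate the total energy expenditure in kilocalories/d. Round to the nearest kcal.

Convert to metric: weight = 322 ÷ 2.2 = 146.3636 kg; height = (5×12 + 8) × 2.54 = 68 × 2.54 = 172.72 cm.
Mifflin-St Jeor (male): BMR = 10(146.3636) + 6.25(172.72) − 5(57) + 5 = 1463.6364 + 1079.5 − 285 + 5 = 2263.1364 kcal/day.
TEE = BMR × activity factor = 2263.1364 × 1.575 = 3564.4398 kcal/day.

3564 kilocalories/d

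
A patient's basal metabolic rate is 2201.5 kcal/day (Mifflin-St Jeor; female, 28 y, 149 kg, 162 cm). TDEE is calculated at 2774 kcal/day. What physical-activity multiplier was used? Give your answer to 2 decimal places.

1.26

Activity factor = TEE ÷ BMR = 2774 ÷ 2201.5 = 1.26.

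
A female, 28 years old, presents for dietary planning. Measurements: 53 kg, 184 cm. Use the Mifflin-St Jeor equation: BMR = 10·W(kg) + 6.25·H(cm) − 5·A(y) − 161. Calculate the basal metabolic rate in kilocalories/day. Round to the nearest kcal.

Mifflin-St Jeor (female): BMR = 10(53) + 6.25(184) − 5(28) − 161 = 530 + 1150 − 140 − 161 = 1379 kcal/day.

1379 kilocalories/day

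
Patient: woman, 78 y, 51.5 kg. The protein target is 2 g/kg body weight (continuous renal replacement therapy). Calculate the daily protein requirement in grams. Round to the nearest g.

103 g/day

Protein = 2 g/kg × 51.5 kg = 103 g/day.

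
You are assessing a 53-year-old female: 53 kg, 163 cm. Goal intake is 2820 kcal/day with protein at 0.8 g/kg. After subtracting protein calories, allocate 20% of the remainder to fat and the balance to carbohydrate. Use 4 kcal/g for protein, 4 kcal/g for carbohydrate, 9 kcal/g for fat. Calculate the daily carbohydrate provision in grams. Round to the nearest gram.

530 g/day

Protein = 0.8 × 53 = 42.4 g → 42.4 × 4 = 169.6 kcal.
Non-protein calories = 2820 − 169.6 = 2650.4 kcal.
Fat: 20% × 2650.4 = 530.08 kcal; carbohydrate: 2120.32 kcal.
Carbohydrate: 2120.32 kcal ÷ 4 kcal/g = 530.08 g.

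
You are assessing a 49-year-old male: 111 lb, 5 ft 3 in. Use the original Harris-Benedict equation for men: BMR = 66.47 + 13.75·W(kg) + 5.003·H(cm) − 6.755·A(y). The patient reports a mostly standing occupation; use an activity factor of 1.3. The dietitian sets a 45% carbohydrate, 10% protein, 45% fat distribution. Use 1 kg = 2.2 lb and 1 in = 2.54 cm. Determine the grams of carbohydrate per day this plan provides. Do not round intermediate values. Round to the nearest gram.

180 g/day

Convert to metric: weight = 111 ÷ 2.2 = 50.4545 kg; height = (5×12 + 3) × 2.54 = 63 × 2.54 = 160.02 cm.
Harris-Benedict: BMR = 66.47 + 13.75(50.4545) + 5.003(160.02) − 6.755(49) = 1229.8051 kcal/day.
TEE = 1229.8051 × 1.3 = 1598.7466 kcal/day.
Carbohydrate energy = 45% × 1598.7466 = 719.436 kcal.
Carbohydrate = 719.436 ÷ 4 kcal/g = 179.859 g.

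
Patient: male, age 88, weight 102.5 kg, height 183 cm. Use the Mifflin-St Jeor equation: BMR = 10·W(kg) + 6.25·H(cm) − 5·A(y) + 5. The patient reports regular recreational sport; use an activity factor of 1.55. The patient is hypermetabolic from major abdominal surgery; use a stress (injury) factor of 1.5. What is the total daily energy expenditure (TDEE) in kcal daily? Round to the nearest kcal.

Mifflin-St Jeor (male): BMR = 10(102.5) + 6.25(183) − 5(88) + 5 = 1025 + 1143.75 − 440 + 5 = 1733.75 kcal/day.
TEE = BMR × activity factor = 1733.75 × 1.55 = 2687.3125 kcal/day.
Apply stress factor: 2687.3125 × 1.5 = 4030.9688 kcal/day.

4031 kcal daily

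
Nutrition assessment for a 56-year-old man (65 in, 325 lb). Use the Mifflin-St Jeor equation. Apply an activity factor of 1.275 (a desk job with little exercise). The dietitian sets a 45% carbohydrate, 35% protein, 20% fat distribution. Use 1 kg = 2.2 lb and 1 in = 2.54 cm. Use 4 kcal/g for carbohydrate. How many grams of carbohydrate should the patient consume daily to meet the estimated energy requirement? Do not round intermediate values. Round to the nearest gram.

320 g/day

Convert to metric: weight = 325 ÷ 2.2 = 147.7273 kg; height = 65 × 2.54 = 165.1 cm.
Mifflin-St Jeor (male): BMR = 10(147.7273) + 6.25(165.1) − 5(56) + 5 = 1477.2727 + 1031.875 − 280 + 5 = 2234.1477 kcal/day.
TEE = 2234.1477 × 1.275 = 2848.5384 kcal/day.
Carbohydrate energy = 45% × 2848.5384 = 1281.8423 kcal.
Carbohydrate = 1281.8423 ÷ 4 kcal/g = 320.4606 g.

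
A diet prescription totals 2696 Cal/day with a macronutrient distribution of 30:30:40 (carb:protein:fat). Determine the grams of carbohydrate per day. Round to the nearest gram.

202 g/day

Carbohydrate energy = 30% × 2696 = 808.8 kcal.
At 4 kcal/g: 808.8 ÷ 4 = 202.2 g.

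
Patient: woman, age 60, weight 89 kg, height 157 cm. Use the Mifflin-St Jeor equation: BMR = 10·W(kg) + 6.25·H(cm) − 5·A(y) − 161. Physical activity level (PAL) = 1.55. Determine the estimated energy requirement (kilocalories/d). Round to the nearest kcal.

Mifflin-St Jeor (female): BMR = 10(89) + 6.25(157) − 5(60) − 161 = 890 + 981.25 − 300 − 161 = 1410.25 kcal/day.
TEE = BMR × activity factor = 1410.25 × 1.55 = 2185.8875 kcal/day.

2186 kilocalories/d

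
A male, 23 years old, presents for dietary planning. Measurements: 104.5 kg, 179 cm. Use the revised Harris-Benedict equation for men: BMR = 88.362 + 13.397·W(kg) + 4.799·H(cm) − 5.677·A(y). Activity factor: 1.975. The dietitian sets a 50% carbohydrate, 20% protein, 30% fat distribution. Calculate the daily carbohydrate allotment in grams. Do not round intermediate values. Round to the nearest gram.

547 g/day

Harris-Benedict: BMR = 88.362 + 13.397(104.5) + 4.799(179) − 5.677(23) = 2216.7985 kcal/day.
TEE = 2216.7985 × 1.975 = 4378.177 kcal/day.
Carbohydrate energy = 50% × 4378.177 = 2189.0885 kcal.
Carbohydrate = 2189.0885 ÷ 4 kcal/g = 547.2721 g.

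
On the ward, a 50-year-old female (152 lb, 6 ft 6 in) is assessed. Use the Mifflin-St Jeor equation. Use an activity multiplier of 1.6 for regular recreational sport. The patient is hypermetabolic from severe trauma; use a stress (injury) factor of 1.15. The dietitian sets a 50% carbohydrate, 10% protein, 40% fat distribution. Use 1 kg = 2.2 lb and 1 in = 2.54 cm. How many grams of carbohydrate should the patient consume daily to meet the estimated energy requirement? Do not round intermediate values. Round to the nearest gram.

349 g/day

Convert to metric: weight = 152 ÷ 2.2 = 69.0909 kg; height = (6×12 + 6) × 2.54 = 78 × 2.54 = 198.12 cm.
Mifflin-St Jeor (female): BMR = 10(69.0909) + 6.25(198.12) − 5(50) − 161 = 690.9091 + 1238.25 − 250 − 161 = 1518.1591 kcal/day.
TEE = 1518.1591 × 1.6 = 2429.0545 kcal/day.
With stress factor 1.15: 2429.0545 × 1.15 = 2793.4127 kcal/day.
Carbohydrate energy = 50% × 2793.4127 = 1396.7064 kcal.
Carbohydrate = 1396.7064 ÷ 4 kcal/g = 349.1766 g.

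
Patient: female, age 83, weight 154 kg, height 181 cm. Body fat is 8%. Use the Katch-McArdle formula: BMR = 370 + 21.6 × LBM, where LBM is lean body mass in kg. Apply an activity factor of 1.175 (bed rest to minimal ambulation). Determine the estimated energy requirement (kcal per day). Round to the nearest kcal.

LBM = 154 × (1 − 0.08) = 141.68 kg. Katch-McArdle: BMR = 370 + 21.6 × 141.68 = 3430.288 kcal/day.
TEE = BMR × activity factor = 3430.288 × 1.175 = 4030.5884 kcal/day.

4031 kcal per day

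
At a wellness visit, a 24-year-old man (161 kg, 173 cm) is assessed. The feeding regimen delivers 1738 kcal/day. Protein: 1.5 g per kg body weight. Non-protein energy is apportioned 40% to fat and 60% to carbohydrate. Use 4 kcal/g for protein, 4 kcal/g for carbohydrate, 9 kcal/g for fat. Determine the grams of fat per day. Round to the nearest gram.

34 g/day

Protein = 1.5 × 161 = 241.5 g → 241.5 × 4 = 966 kcal.
Non-protein calories = 1738 − 966 = 772 kcal.
Fat: 40% × 772 = 308.8 kcal; carbohydrate: 463.2 kcal.
Fat: 308.8 kcal ÷ 9 kcal/g = 34.3111 g.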